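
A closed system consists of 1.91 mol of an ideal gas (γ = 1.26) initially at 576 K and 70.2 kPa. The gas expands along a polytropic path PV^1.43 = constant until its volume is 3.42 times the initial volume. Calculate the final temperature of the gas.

V₁ = nRT₁/P₁ = 1.91×8.314×576/70.2 = 130 L.
Polytropic n=1.43: T₂ = T₁(V₁/V₂)^(n−1) = 576×(0.292)^0.43 = 339 K; P₂ = P₁(V₁/V₂)^n = 12.1 kPa.

339 K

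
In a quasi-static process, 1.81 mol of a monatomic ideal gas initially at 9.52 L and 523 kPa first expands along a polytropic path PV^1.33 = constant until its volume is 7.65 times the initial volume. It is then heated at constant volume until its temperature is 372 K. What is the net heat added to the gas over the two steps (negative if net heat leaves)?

T₁ = P₁V₁/(nR) = 523×9.52/(1.81×8.314) = 331 K.
Step 1 — Polytropic n=1.33: T₂ = T₁(V₁/V₂)^(n−1) = 331×(0.131)^0.33 = 169 K; P₂ = P₁(V₁/V₂)^n = 34.9 kPa.
W = (P₁V₁−P₂V₂)/(n−1) = (523×9.52−34.9×72.8)/0.33 = 7380 J.
ΔU = nCvΔT = 1.81×12.5×(169−331) = -3650 J.
Q = ΔU + W = 3730 J.
State after step 1: P = 34.9 kPa, V = 72.8 L, T = 169 K.
Step 2 — Isochoric: V stays 72.8 L; P/T = const ⇒ T₂ = 372 K, P₂ = 76.9 kPa.
W = 0 (no volume change).
ΔU = nCvΔT = 1.81×12.5×(372−169) = 4580 J.
Q = ΔU = 4580 J.
Net over both steps: W = 7380 J, Q = 8310 J, ΔU = 929 J.

8310 J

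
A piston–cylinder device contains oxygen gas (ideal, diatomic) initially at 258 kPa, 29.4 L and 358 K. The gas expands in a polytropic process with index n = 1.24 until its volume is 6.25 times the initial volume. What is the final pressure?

26.6 kPa

Polytropic n=1.24: T₂ = T₁(V₁/V₂)^(n−1) = 358×(0.160)^0.24 = 231 K; P₂ = P₁(V₁/V₂)^n = 26.6 kPa.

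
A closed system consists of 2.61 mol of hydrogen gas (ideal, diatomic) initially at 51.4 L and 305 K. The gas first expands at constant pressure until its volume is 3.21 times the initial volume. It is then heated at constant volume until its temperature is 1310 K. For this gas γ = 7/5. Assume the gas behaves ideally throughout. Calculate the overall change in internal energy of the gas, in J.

54500 J

P₁ = nRT₁/V₁ = 2.61×8.314×305/51.4 = 129 kPa.
Step 1 — Isobaric: P stays 129 kPa; V/T = const ⇒ T₂ = 979 K, V₂ = 165 L.
W = PΔV = 129×(165−51.4) kPa·L = 14600 J.
ΔU = nCvΔT = 2.61×20.8×(979−305) = 36600 J.
Q = ΔU + W = nCpΔT = 51200 J.
State after step 1: P = 129 kPa, V = 165 L, T = 979 K.
Step 2 — Isochoric: V stays 165 L; P/T = const ⇒ T₂ = 1310 K, P₂ = 172 kPa.
W = 0 (no volume change).
ΔU = nCvΔT = 2.61×20.8×(1310−979) = 18000 J.
Q = ΔU = 18000 J.
Net over both steps: W = 14600 J, Q = 69100 J, ΔU = 54500 J.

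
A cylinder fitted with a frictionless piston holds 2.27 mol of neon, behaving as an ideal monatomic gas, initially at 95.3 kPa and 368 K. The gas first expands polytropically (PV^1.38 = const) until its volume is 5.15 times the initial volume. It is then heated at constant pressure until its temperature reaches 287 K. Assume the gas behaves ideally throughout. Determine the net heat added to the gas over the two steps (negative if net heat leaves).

7870 J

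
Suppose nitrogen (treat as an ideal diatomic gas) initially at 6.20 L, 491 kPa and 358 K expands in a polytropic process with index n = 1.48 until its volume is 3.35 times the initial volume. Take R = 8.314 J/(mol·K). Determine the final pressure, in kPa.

Polytropic n=1.48: T₂ = T₁(V₁/V₂)^(n−1) = 358×(0.299)^0.48 = 200 K; P₂ = P₁(V₁/V₂)^n = 82.0 kPa.

82.0 kPa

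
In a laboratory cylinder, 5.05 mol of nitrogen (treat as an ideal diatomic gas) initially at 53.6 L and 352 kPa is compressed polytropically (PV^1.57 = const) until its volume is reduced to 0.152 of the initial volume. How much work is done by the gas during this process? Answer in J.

T₁ = P₁V₁/(nR) = 352×53.6/(5.05×8.314) = 449 K.
Polytropic n=1.57: T₂ = T₁(V₁/V₂)^(n−1) = 449×(6.58)^0.57 = 1320 K; P₂ = P₁(V₁/V₂)^n = 6780 kPa.
W = (P₁V₁−P₂V₂)/(n−1) = (352×53.6−6780×8.15)/0.57 = -63800 J.

-63800 J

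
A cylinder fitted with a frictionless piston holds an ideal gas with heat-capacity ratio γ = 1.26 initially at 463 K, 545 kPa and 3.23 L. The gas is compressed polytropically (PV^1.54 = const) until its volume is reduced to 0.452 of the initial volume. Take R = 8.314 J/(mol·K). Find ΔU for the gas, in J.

n = P₁V₁/(RT₁) = 545×3.23/(8.314×463) = 0.457 mol.
Polytropic n=1.54: T₂ = T₁(V₁/V₂)^(n−1) = 463×(2.21)^0.54 = 711 K; P₂ = P₁(V₁/V₂)^n = 1850 kPa.
For an ideal gas ΔU = nCvΔT with Cv = R/(γ−1) = 32.0 J/(mol·K).
ΔU = 0.457×32.0×(711−463) = 3630 J.

3630 J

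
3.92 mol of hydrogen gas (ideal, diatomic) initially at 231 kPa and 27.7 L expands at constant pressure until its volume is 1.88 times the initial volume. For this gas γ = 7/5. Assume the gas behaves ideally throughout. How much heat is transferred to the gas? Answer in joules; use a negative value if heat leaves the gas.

19700 J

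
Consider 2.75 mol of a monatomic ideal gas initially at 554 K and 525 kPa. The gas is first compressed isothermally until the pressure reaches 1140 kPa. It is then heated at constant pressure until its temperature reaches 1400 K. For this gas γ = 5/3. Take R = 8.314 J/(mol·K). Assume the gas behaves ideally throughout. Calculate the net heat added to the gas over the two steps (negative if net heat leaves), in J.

V₁ = nRT₁/P₁ = 2.75×8.314×554/525 = 24.1 L.
Step 1 — Isothermal: T stays 554 K; PV = const ⇒ V₂ = 11.1 L, P₂ = 1140 kPa.
ΔU = 0 (ideal gas, T constant).
W = nRT ln(V₂/V₁) = 2.75×8.314×554×ln(0.461) = -9820 J.
Q = ΔU + W = -9820 J.
State after step 1: P = 1140 kPa, V = 11.1 L, T = 554 K.
Step 2 — Isobaric: P stays 1140 kPa; V/T = const ⇒ T₂ = 1400 K, V₂ = 28.1 L.
W = PΔV = 1140×(28.1−11.1) kPa·L = 19300 J.
ΔU = nCvΔT = 2.75×12.5×(1400−554) = 29000 J.
Q = ΔU + W = nCpΔT = 48400 J.
Net over both steps: W = 9520 J, Q = 38500 J, ΔU = 29000 J.

38500 J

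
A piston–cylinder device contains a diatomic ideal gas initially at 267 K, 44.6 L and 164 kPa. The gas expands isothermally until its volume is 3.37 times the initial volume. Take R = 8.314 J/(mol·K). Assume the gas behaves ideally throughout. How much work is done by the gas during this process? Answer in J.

n = P₁V₁/(RT₁) = 164×44.6/(8.314×267) = 3.30 mol.
Isothermal: T stays 267 K; PV = const ⇒ V₂ = 150 L, P₂ = 48.7 kPa.
W = nRT ln(V₂/V₁) = 3.30×8.314×267×ln(3.37) = 8890 J.

8890 J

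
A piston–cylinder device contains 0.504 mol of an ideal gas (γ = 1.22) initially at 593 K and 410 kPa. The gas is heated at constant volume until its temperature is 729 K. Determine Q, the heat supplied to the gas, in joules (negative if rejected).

2590 J

V₁ = nRT₁/P₁ = 0.504×8.314×593/410 = 6.06 L.
Isochoric: V stays 6.06 L; P/T = const ⇒ T₂ = 729 K, P₂ = 504 kPa.
W = 0 (no volume change).
ΔU = nCvΔT = 0.504×37.8×(729−593) = 2590 J.
Q = ΔU = 2590 J.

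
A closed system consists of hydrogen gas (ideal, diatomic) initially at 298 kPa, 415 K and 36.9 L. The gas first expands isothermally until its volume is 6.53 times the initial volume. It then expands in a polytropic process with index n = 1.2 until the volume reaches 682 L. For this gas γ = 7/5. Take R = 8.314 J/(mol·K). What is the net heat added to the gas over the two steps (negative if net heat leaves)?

n = P₁V₁/(RT₁) = 298×36.9/(8.314×415) = 3.19 mol.
Step 1 — Isothermal: T stays 415 K; PV = const ⇒ V₂ = 241 L, P₂ = 45.6 kPa.
ΔU = 0 (ideal gas, T constant).
W = nRT ln(V₂/V₁) = 3.19×8.314×415×ln(6.53) = 20600 J.
Q = ΔU + W = 20600 J.
State after step 1: P = 45.6 kPa, V = 241 L, T = 415 K.
Step 2 — Polytropic n=1.2: T₂ = T₁(V₁/V₂)^(n−1) = 415×(0.353)^0.20 = 337 K; P₂ = P₁(V₁/V₂)^n = 13.1 kPa.
W = (P₁V₁−P₂V₂)/(n−1) = (45.6×241−13.1×682)/0.20 = 10300 J.
ΔU = nCvΔT = 3.19×20.8×(337−415) = -5160 J.
Q = ΔU + W = 5160 J.
Net over both steps: W = 31000 J, Q = 25800 J, ΔU = -5160 J.

25800 J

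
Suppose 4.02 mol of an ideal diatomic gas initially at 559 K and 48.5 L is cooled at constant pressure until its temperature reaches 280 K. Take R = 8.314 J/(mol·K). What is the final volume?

P₁ = nRT₁/V₁ = 4.02×8.314×559/48.5 = 385 kPa.
Isobaric: P stays 385 kPa; V/T = const ⇒ T₂ = 280 K, V₂ = 24.3 L.

24.3 L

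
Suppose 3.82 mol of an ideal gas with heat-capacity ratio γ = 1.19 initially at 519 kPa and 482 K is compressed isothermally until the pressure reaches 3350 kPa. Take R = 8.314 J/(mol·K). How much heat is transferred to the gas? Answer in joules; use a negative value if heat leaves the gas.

V₁ = nRT₁/P₁ = 3.82×8.314×482/519 = 29.5 L.
Isothermal: T stays 482 K; PV = const ⇒ V₂ = 4.57 L, P₂ = 3350 kPa.
ΔU = 0 (ideal gas, T constant).
W = nRT ln(V₂/V₁) = 3.82×8.314×482×ln(0.155) = -28500 J.
Q = ΔU + W = -28500 J.

-28500 J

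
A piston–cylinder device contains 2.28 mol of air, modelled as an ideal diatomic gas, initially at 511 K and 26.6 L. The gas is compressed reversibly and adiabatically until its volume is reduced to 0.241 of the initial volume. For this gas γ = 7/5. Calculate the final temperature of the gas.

P₁ = nRT₁/V₁ = 2.28×8.314×511/26.6 = 364 kPa.
Adiabatic: TV^(γ−1) = const ⇒ T₂ = 511×(4.15)^0.400 = 903 K; PV^γ = const ⇒ P₂ = 2670 kPa.

903 K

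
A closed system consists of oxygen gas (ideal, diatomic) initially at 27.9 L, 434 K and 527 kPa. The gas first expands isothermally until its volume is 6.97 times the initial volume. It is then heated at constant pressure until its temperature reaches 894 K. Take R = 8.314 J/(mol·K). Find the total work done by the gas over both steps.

44100 J

n = P₁V₁/(RT₁) = 527×27.9/(8.314×434) = 4.07 mol.
Step 1 — Isothermal: T stays 434 K; PV = const ⇒ V₂ = 194 L, P₂ = 75.6 kPa.
ΔU = 0 (ideal gas, T constant).
W = nRT ln(V₂/V₁) = 4.07×8.314×434×ln(6.97) = 28500 J.
Q = ΔU + W = 28500 J.
State after step 1: P = 75.6 kPa, V = 194 L, T = 434 K.
Step 2 — Isobaric: P stays 75.6 kPa; V/T = const ⇒ T₂ = 894 K, V₂ = 401 L.
W = PΔV = 75.6×(401−194) kPa·L = 15600 J.
ΔU = nCvΔT = 4.07×20.8×(894−434) = 39000 J.
Q = ΔU + W = nCpΔT = 54500 J.
Net over both steps: W = 44100 J, Q = 83100 J, ΔU = 39000 J.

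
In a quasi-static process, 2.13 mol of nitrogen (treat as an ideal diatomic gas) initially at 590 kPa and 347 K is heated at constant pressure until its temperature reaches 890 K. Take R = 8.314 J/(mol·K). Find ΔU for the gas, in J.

V₁ = nRT₁/P₁ = 2.13×8.314×347/590 = 10.4 L.
Isobaric: P stays 590 kPa; V/T = const ⇒ T₂ = 890 K, V₂ = 26.7 L.
For an ideal gas ΔU = nCvΔT with Cv = (5/2)R = 20.8 J/(mol·K).
ΔU = 2.13×20.8×(890−347) = 24000 J.

24000 J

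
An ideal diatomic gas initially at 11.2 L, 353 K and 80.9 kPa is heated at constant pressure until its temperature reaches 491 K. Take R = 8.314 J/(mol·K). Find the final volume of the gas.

Isobaric: P stays 80.9 kPa; V/T = const ⇒ T₂ = 491 K, V₂ = 15.6 L.

15.6 L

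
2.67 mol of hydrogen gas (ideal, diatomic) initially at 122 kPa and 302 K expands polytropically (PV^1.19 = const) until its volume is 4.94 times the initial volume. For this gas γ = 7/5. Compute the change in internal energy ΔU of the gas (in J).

-4390 J

V₁ = nRT₁/P₁ = 2.67×8.314×302/122 = 55.0 L.
Polytropic n=1.19: T₂ = T₁(V₁/V₂)^(n−1) = 302×(0.202)^0.19 = 223 K; P₂ = P₁(V₁/V₂)^n = 18.2 kPa.
For an ideal gas ΔU = nCvΔT with Cv = (5/2)R = 20.8 J/(mol·K).
ΔU = 2.67×20.8×(223−302) = -4390 J.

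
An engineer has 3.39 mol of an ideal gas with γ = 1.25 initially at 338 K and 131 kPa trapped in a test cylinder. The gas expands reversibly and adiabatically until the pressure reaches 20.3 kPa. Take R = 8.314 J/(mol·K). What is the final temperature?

233 K

V₁ = nRT₁/P₁ = 3.39×8.314×338/131 = 72.7 L.
Adiabatic: T₂/T₁ = (P₂/P₁)^((γ−1)/γ) ⇒ T₂ = 338×(0.155)^0.200 = 233 K; V₂ = 323 L.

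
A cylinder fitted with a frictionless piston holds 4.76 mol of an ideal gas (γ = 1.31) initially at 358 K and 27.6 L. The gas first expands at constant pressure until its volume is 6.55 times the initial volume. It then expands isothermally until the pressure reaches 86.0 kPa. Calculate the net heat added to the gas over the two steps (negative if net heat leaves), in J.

P₁ = nRT₁/V₁ = 4.76×8.314×358/27.6 = 513 kPa.
Step 1 — Isobaric: P stays 513 kPa; V/T = const ⇒ T₂ = 2340 K, V₂ = 181 L.
W = PΔV = 513×(181−27.6) kPa·L = 78600 J.
ΔU = nCvΔT = 4.76×26.8×(2340−358) = 254000 J.
Q = ΔU + W = nCpΔT = 332000 J.
State after step 1: P = 513 kPa, V = 181 L, T = 2340 K.
Step 2 — Isothermal: T stays 2340 K; PV = const ⇒ V₂ = 1080 L, P₂ = 86.0 kPa.
ΔU = 0 (ideal gas, T constant).
W = nRT ln(V₂/V₁) = 4.76×8.314×2340×ln(5.97) = 166000 J.
Q = ΔU + W = 166000 J.
Net over both steps: W = 244000 J, Q = 498000 J, ΔU = 254000 J.

498000 J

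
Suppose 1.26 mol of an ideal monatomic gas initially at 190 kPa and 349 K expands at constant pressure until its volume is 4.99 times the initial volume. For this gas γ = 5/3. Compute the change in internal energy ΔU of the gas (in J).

V₁ = nRT₁/P₁ = 1.26×8.314×349/190 = 19.2 L.
Isobaric: P stays 190 kPa; V/T = const ⇒ T₂ = 1740 K, V₂ = 96.0 L.
For an ideal gas ΔU = nCvΔT with Cv = (3/2)R = 12.5 J/(mol·K).
ΔU = 1.26×12.5×(1740−349) = 21900 J.

21900 J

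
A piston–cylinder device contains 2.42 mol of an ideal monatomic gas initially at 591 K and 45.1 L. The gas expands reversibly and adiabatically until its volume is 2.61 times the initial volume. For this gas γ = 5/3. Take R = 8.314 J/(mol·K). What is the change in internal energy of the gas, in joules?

-8430 J

P₁ = nRT₁/V₁ = 2.42×8.314×591/45.1 = 264 kPa.
Adiabatic: TV^(γ−1) = const ⇒ T₂ = 591×(0.383)^0.667 = 312 K; PV^γ = const ⇒ P₂ = 53.3 kPa.
For an ideal gas ΔU = nCvΔT with Cv = (3/2)R = 12.5 J/(mol·K).
ΔU = 2.42×12.5×(312−591) = -8430 J.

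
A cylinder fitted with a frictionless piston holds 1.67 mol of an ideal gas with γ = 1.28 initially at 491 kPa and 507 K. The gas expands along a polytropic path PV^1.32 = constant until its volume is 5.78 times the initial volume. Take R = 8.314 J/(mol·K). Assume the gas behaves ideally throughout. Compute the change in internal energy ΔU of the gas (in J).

V₁ = nRT₁/P₁ = 1.67×8.314×507/491 = 14.3 L.
Polytropic n=1.32: T₂ = T₁(V₁/V₂)^(n−1) = 507×(0.173)^0.32 = 289 K; P₂ = P₁(V₁/V₂)^n = 48.5 kPa.
For an ideal gas ΔU = nCvΔT with Cv = R/(γ−1) = 29.7 J/(mol·K).
ΔU = 1.67×29.7×(289−507) = -10800 J.

-10800 J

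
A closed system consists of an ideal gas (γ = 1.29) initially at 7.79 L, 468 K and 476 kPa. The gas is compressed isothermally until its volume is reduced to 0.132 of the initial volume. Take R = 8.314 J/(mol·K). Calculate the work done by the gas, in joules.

-7510 J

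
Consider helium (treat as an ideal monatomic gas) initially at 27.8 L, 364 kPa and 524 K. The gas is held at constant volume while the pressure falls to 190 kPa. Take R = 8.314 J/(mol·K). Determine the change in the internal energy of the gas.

n = P₁V₁/(RT₁) = 364×27.8/(8.314×524) = 2.32 mol.
Isochoric: V stays 27.8 L; P/T = const ⇒ T₂ = 274 K, P₂ = 190 kPa.
For an ideal gas ΔU = nCvΔT with Cv = (3/2)R = 12.5 J/(mol·K).
ΔU = 2.32×12.5×(274−524) = -7260 J.

-7260 J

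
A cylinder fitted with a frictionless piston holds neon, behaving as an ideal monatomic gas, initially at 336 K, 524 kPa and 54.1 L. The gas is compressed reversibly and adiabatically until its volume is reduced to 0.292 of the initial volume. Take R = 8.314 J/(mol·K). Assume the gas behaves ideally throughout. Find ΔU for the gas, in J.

54100 J

n = P₁V₁/(RT₁) = 524×54.1/(8.314×336) = 10.1 mol.
Adiabatic: TV^(γ−1) = const ⇒ T₂ = 336×(3.42)^0.667 = 763 K; PV^γ = const ⇒ P₂ = 4080 kPa.
For an ideal gas ΔU = nCvΔT with Cv = (3/2)R = 12.5 J/(mol·K).
ΔU = 10.1×12.5×(763−336) = 54100 J.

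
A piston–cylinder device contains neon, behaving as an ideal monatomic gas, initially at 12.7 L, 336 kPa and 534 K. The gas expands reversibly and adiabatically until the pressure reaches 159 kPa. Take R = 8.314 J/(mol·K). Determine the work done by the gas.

n = P₁V₁/(RT₁) = 336×12.7/(8.314×534) = 0.961 mol.
Adiabatic: T₂/T₁ = (P₂/P₁)^((γ−1)/γ) ⇒ T₂ = 534×(0.473)^0.400 = 396 K; V₂ = 19.9 L.
ΔU = nCvΔT = 0.961×12.5×(396−534) = -1660 J.
Q = 0 for an adiabatic process, so W = −ΔU = 1660 J.

1660 J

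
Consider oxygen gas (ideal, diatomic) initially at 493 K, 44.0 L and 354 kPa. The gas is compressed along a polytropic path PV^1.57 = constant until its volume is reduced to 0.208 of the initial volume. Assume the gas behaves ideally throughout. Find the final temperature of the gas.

1210 K

Polytropic n=1.57: T₂ = T₁(V₁/V₂)^(n−1) = 493×(4.81)^0.57 = 1210 K; P₂ = P₁(V₁/V₂)^n = 4170 kPa.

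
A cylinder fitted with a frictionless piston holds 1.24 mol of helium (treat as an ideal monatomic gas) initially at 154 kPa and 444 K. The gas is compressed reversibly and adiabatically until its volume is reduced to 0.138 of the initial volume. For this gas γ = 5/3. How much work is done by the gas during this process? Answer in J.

-18800 J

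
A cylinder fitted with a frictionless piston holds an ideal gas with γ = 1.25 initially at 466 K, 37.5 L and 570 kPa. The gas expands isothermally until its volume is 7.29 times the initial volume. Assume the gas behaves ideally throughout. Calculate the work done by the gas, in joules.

n = P₁V₁/(RT₁) = 570×37.5/(8.314×466) = 5.52 mol.
Isothermal: T stays 466 K; PV = const ⇒ V₂ = 273 L, P₂ = 78.2 kPa.
W = nRT ln(V₂/V₁) = 5.52×8.314×466×ln(7.29) = 42500 J.

42500 J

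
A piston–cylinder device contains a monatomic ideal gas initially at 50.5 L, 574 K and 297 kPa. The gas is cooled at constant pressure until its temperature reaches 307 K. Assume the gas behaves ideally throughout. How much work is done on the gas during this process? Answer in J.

6980 J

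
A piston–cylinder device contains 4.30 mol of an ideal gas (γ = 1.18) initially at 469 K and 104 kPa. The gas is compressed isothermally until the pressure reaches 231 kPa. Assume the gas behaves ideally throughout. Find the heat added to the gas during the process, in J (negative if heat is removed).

-13400 J

V₁ = nRT₁/P₁ = 4.30×8.314×469/104 = 161 L.
Isothermal: T stays 469 K; PV = const ⇒ V₂ = 72.6 L, P₂ = 231 kPa.
ΔU = 0 (ideal gas, T constant).
W = nRT ln(V₂/V₁) = 4.30×8.314×469×ln(0.450) = -13400 J.
Q = ΔU + W = -13400 J.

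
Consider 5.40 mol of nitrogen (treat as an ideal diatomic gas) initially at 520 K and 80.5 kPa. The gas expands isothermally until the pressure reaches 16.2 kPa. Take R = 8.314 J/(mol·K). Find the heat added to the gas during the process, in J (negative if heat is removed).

37400 J

V₁ = nRT₁/P₁ = 5.40×8.314×520/80.5 = 290 L.
Isothermal: T stays 520 K; PV = const ⇒ V₂ = 1440 L, P₂ = 16.2 kPa.
ΔU = 0 (ideal gas, T constant).
W = nRT ln(V₂/V₁) = 5.40×8.314×520×ln(4.97) = 37400 J.
Q = ΔU + W = 37400 J.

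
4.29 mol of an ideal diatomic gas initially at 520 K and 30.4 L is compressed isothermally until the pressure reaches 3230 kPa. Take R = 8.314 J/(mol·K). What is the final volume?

5.74 L

P₁ = nRT₁/V₁ = 4.29×8.314×520/30.4 = 610 kPa.
Isothermal: T stays 520 K; PV = const ⇒ V₂ = 5.74 L, P₂ = 3230 kPa.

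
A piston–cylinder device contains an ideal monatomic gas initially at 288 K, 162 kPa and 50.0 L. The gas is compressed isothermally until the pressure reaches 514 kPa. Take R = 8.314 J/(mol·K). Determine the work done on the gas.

n = P₁V₁/(RT₁) = 162×50.0/(8.314×288) = 3.38 mol.
Isothermal: T stays 288 K; PV = const ⇒ V₂ = 15.8 L, P₂ = 514 kPa.
W = nRT ln(V₂/V₁) = 3.38×8.314×288×ln(0.315) = -9350 J.
Work done on the gas = −W_by = 9350 J.

9350 J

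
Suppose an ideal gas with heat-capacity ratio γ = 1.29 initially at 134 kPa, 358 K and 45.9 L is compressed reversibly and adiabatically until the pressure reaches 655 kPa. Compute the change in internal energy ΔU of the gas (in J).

9090 J

n = P₁V₁/(RT₁) = 134×45.9/(8.314×358) = 2.07 mol.
Adiabatic: T₂/T₁ = (P₂/P₁)^((γ−1)/γ) ⇒ T₂ = 358×(4.89)^0.225 = 511 K; V₂ = 13.4 L.
For an ideal gas ΔU = nCvΔT with Cv = R/(γ−1) = 28.7 J/(mol·K).
ΔU = 2.07×28.7×(511−358) = 9090 J.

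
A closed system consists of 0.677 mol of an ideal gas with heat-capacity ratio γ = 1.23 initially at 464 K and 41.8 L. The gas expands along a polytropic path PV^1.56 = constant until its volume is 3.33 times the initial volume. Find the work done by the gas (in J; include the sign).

P₁ = nRT₁/V₁ = 0.677×8.314×464/41.8 = 62.5 kPa.
Polytropic n=1.56: T₂ = T₁(V₁/V₂)^(n−1) = 464×(0.300)^0.56 = 237 K; P₂ = P₁(V₁/V₂)^n = 9.57 kPa.
W = (P₁V₁−P₂V₂)/(n−1) = (62.5×41.8−9.57×139)/0.56 = 2290 J.

2290 J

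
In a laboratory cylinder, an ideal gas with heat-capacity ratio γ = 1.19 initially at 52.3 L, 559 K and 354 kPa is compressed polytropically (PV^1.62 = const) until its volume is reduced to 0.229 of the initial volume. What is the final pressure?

Polytropic n=1.62: T₂ = T₁(V₁/V₂)^(n−1) = 559×(4.37)^0.62 = 1390 K; P₂ = P₁(V₁/V₂)^n = 3860 kPa.

3860 kPa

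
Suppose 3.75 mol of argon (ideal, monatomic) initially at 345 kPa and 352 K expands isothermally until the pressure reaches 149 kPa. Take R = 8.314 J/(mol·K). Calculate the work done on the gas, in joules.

V₁ = nRT₁/P₁ = 3.75×8.314×352/345 = 31.8 L.
Isothermal: T stays 352 K; PV = const ⇒ V₂ = 73.7 L, P₂ = 149 kPa.
W = nRT ln(V₂/V₁) = 3.75×8.314×352×ln(2.32) = 9210 J.
Work done on the gas = −W_by = -9210 J.

-9210 J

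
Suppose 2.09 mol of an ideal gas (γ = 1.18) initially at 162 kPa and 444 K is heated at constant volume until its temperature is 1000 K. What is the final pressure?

365 kPa

V₁ = nRT₁/P₁ = 2.09×8.314×444/162 = 47.6 L.
Isochoric: V stays 47.6 L; P/T = const ⇒ T₂ = 1000 K, P₂ = 365 kPa.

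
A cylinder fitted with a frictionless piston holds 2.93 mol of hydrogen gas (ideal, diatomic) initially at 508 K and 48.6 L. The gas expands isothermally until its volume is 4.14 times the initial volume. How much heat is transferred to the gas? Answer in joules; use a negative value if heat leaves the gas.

17600 J

P₁ = nRT₁/V₁ = 2.93×8.314×508/48.6 = 255 kPa.
Isothermal: T stays 508 K; PV = const ⇒ V₂ = 201 L, P₂ = 61.5 kPa.
ΔU = 0 (ideal gas, T constant).
W = nRT ln(V₂/V₁) = 2.93×8.314×508×ln(4.14) = 17600 J.
Q = ΔU + W = 17600 J.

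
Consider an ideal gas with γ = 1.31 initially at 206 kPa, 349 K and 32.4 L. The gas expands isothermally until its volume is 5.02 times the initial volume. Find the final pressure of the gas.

41.0 kPa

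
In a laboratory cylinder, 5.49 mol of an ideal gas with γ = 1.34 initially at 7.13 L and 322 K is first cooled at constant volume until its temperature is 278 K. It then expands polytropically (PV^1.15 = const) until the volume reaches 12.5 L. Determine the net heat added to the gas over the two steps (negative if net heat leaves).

P₁ = nRT₁/V₁ = 5.49×8.314×322/7.13 = 2060 kPa.
Step 1 — Isochoric: V stays 7.13 L; P/T = const ⇒ T₂ = 278 K, P₂ = 1780 kPa.
W = 0 (no volume change).
ΔU = nCvΔT = 5.49×24.5×(278−322) = -5910 J.
Q = ΔU = -5910 J.
State after step 1: P = 1780 kPa, V = 7.13 L, T = 278 K.
Step 2 — Polytropic n=1.15: T₂ = T₁(V₁/V₂)^(n−1) = 278×(0.570)^0.15 = 256 K; P₂ = P₁(V₁/V₂)^n = 933 kPa.
W = (P₁V₁−P₂V₂)/(n−1) = (1780×7.13−933×12.5)/0.15 = 6830 J.
ΔU = nCvΔT = 5.49×24.5×(256−278) = -3010 J.
Q = ΔU + W = 3820 J.
Net over both steps: W = 6830 J, Q = -2090 J, ΔU = -8920 J.

-2090 J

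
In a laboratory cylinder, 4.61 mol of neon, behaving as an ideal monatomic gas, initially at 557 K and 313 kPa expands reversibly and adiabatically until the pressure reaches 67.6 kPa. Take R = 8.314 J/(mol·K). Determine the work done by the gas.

14700 J

V₁ = nRT₁/P₁ = 4.61×8.314×557/313 = 68.2 L.
Adiabatic: T₂/T₁ = (P₂/P₁)^((γ−1)/γ) ⇒ T₂ = 557×(0.216)^0.400 = 302 K; V₂ = 171 L.
ΔU = nCvΔT = 4.61×12.5×(302−557) = -14700 J.
Q = 0 for an adiabatic process, so W = −ΔU = 14700 J.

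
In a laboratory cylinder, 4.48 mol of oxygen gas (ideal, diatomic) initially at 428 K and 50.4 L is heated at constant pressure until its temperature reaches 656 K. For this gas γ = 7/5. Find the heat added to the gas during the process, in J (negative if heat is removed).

P₁ = nRT₁/V₁ = 4.48×8.314×428/50.4 = 316 kPa.
Isobaric: P stays 316 kPa; V/T = const ⇒ T₂ = 656 K, V₂ = 77.2 L.
W = PΔV = 316×(77.2−50.4) kPa·L = 8490 J.
ΔU = nCvΔT = 4.48×20.8×(656−428) = 21200 J.
Q = ΔU + W = nCpΔT = 29700 J.

29700 J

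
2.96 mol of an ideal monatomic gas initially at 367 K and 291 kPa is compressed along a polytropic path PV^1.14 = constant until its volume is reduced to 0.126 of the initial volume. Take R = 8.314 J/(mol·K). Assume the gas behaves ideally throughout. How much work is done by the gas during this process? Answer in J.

V₁ = nRT₁/P₁ = 2.96×8.314×367/291 = 31.0 L.
Polytropic n=1.14: T₂ = T₁(V₁/V₂)^(n−1) = 367×(7.94)^0.14 = 490 K; P₂ = P₁(V₁/V₂)^n = 3090 kPa.
W = (P₁V₁−P₂V₂)/(n−1) = (291×31.0−3090×3.91)/0.14 = -21700 J.

-21700 J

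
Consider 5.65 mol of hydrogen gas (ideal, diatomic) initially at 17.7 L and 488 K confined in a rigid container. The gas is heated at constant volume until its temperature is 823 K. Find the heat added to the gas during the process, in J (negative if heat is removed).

39300 J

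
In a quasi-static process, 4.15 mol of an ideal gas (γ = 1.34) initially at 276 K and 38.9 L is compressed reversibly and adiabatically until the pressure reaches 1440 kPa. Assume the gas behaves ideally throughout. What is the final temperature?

433 K

P₁ = nRT₁/V₁ = 4.15×8.314×276/38.9 = 245 kPa.
Adiabatic: T₂/T₁ = (P₂/P₁)^((γ−1)/γ) ⇒ T₂ = 276×(5.88)^0.254 = 433 K; V₂ = 10.4 L.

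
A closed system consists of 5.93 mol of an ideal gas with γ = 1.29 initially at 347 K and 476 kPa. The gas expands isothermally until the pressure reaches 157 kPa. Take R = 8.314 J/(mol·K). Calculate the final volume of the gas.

109 L

V₁ = nRT₁/P₁ = 5.93×8.314×347/476 = 35.9 L.
Isothermal: T stays 347 K; PV = const ⇒ V₂ = 109 L, P₂ = 157 kPa.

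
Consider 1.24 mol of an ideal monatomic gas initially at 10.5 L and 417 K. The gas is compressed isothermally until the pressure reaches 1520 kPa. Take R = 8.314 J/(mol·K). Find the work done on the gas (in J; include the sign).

P₁ = nRT₁/V₁ = 1.24×8.314×417/10.5 = 409 kPa.
Isothermal: T stays 417 K; PV = const ⇒ V₂ = 2.83 L, P₂ = 1520 kPa.
W = nRT ln(V₂/V₁) = 1.24×8.314×417×ln(0.269) = -5640 J.
Work done on the gas = −W_by = 5640 J.

5640 J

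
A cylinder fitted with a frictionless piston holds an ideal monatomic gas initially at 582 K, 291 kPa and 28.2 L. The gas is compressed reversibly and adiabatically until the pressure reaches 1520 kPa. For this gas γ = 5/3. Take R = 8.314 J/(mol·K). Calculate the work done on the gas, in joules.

n = P₁V₁/(RT₁) = 291×28.2/(8.314×582) = 1.70 mol.
Adiabatic: T₂/T₁ = (P₂/P₁)^((γ−1)/γ) ⇒ T₂ = 582×(5.22)^0.400 = 1130 K; V₂ = 10.5 L.
ΔU = nCvΔT = 1.70×12.5×(1130−582) = 11500 J.
Q = 0 for an adiabatic process, so W = −ΔU = -11500 J.
Work done on the gas = −W_by = 11500 J.

11500 J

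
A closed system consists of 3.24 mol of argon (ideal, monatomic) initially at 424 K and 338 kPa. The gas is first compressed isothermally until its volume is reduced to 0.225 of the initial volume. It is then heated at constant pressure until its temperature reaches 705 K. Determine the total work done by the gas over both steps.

V₁ = nRT₁/P₁ = 3.24×8.314×424/338 = 33.8 L.
Step 1 — Isothermal: T stays 424 K; PV = const ⇒ V₂ = 7.60 L, P₂ = 1500 kPa.
ΔU = 0 (ideal gas, T constant).
W = nRT ln(V₂/V₁) = 3.24×8.314×424×ln(0.225) = -17000 J.
Q = ΔU + W = -17000 J.
State after step 1: P = 1500 kPa, V = 7.60 L, T = 424 K.
Step 2 — Isobaric: P stays 1500 kPa; V/T = const ⇒ T₂ = 705 K, V₂ = 12.6 L.
W = PΔV = 1500×(12.6−7.60) kPa·L = 7570 J.
ΔU = nCvΔT = 3.24×12.5×(705−424) = 11400 J.
Q = ΔU + W = nCpΔT = 18900 J.
Net over both steps: W = -9470 J, Q = 1890 J, ΔU = 11400 J.

-9470 J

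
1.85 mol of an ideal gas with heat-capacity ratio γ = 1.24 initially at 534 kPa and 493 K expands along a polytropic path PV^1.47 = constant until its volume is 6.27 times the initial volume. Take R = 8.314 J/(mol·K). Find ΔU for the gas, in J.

V₁ = nRT₁/P₁ = 1.85×8.314×493/534 = 14.2 L.
Polytropic n=1.47: T₂ = T₁(V₁/V₂)^(n−1) = 493×(0.159)^0.47 = 208 K; P₂ = P₁(V₁/V₂)^n = 35.9 kPa.
For an ideal gas ΔU = nCvΔT with Cv = R/(γ−1) = 34.6 J/(mol·K).
ΔU = 1.85×34.6×(208−493) = -18300 J.

-18300 J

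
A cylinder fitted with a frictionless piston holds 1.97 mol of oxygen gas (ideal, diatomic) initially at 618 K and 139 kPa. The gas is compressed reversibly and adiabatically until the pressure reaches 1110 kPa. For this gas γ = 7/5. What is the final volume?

V₁ = nRT₁/P₁ = 1.97×8.314×618/139 = 72.8 L.
Adiabatic: T₂/T₁ = (P₂/P₁)^((γ−1)/γ) ⇒ T₂ = 618×(7.99)^0.286 = 1120 K; V₂ = 16.5 L.

16.5 L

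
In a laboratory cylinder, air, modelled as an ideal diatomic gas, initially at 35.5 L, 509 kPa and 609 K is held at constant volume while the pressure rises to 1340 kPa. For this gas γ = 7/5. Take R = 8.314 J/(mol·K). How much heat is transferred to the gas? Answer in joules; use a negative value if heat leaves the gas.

73800 J

n = P₁V₁/(RT₁) = 509×35.5/(8.314×609) = 3.57 mol.
Isochoric: V stays 35.5 L; P/T = const ⇒ T₂ = 1600 K, P₂ = 1340 kPa.
W = 0 (no volume change).
ΔU = nCvΔT = 3.57×20.8×(1600−609) = 73800 J.
Q = ΔU = 73800 J.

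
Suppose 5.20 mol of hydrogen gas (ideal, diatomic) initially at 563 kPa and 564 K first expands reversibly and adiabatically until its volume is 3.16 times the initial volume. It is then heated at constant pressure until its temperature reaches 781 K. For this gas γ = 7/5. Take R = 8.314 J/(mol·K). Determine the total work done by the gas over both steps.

40900 J

V₁ = nRT₁/P₁ = 5.20×8.314×564/563 = 43.3 L.
Step 1 — Adiabatic: TV^(γ−1) = const ⇒ T₂ = 564×(0.316)^0.400 = 356 K; PV^γ = const ⇒ P₂ = 112 kPa.
ΔU = nCvΔT = 5.20×20.8×(356−564) = -22500 J.
Q = 0 for an adiabatic process, so W = −ΔU = 22500 J.
State after step 1: P = 112 kPa, V = 137 L, T = 356 K.
Step 2 — Isobaric: P stays 112 kPa; V/T = const ⇒ T₂ = 781 K, V₂ = 300 L.
W = PΔV = 112×(300−137) kPa·L = 18400 J.
ΔU = nCvΔT = 5.20×20.8×(781−356) = 45900 J.
Q = ΔU + W = nCpΔT = 64300 J.
Net over both steps: W = 40900 J, Q = 64300 J, ΔU = 23500 J.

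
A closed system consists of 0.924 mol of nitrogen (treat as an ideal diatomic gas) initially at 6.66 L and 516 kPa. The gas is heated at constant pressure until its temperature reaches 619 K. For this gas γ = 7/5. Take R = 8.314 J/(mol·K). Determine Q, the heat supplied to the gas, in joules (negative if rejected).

T₁ = P₁V₁/(nR) = 516×6.66/(0.924×8.314) = 447 K.
Isobaric: P stays 516 kPa; V/T = const ⇒ T₂ = 619 K, V₂ = 9.22 L.
W = PΔV = 516×(9.22−6.66) kPa·L = 1320 J.
ΔU = nCvΔT = 0.924×20.8×(619−447) = 3300 J.
Q = ΔU + W = nCpΔT = 4620 J.

4620 J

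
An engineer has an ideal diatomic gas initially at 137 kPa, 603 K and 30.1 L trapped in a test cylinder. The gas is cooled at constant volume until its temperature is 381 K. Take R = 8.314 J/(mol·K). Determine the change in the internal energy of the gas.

n = P₁V₁/(RT₁) = 137×30.1/(8.314×603) = 0.823 mol.
Isochoric: V stays 30.1 L; P/T = const ⇒ T₂ = 381 K, P₂ = 86.6 kPa.
For an ideal gas ΔU = nCvΔT with Cv = (5/2)R = 20.8 J/(mol·K).
ΔU = 0.823×20.8×(381−603) = -3800 J.

-3800 J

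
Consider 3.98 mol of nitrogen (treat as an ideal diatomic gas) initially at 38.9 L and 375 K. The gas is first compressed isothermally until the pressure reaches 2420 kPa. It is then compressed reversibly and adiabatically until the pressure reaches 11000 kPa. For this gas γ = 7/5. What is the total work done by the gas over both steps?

-41900 J

P₁ = nRT₁/V₁ = 3.98×8.314×375/38.9 = 319 kPa.
Step 1 — Isothermal: T stays 375 K; PV = const ⇒ V₂ = 5.13 L, P₂ = 2420 kPa.
ΔU = 0 (ideal gas, T constant).
W = nRT ln(V₂/V₁) = 3.98×8.314×375×ln(0.132) = -25100 J.
Q = ΔU + W = -25100 J.
State after step 1: P = 2420 kPa, V = 5.13 L, T = 375 K.
Step 2 — Adiabatic: T₂/T₁ = (P₂/P₁)^((γ−1)/γ) ⇒ T₂ = 375×(4.55)^0.286 = 578 K; V₂ = 1.74 L.
ΔU = nCvΔT = 3.98×20.8×(578−375) = 16800 J.
Q = 0 for an adiabatic process, so W = −ΔU = -16800 J.
Net over both steps: W = -41900 J, Q = -25100 J, ΔU = 16800 J.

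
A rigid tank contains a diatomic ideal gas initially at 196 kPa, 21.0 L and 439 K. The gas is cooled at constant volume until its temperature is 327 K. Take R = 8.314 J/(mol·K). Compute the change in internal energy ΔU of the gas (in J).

n = P₁V₁/(RT₁) = 196×21.0/(8.314×439) = 1.13 mol.
Isochoric: V stays 21.0 L; P/T = const ⇒ T₂ = 327 K, P₂ = 146 kPa.
For an ideal gas ΔU = nCvΔT with Cv = (5/2)R = 20.8 J/(mol·K).
ΔU = 1.13×20.8×(327−439) = -2630 J.

-2630 J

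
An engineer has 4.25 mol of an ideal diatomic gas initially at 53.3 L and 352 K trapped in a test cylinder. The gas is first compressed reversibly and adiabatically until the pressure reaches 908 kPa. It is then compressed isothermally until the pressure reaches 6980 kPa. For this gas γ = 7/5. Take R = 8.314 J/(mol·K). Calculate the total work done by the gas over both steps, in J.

P₁ = nRT₁/V₁ = 4.25×8.314×352/53.3 = 233 kPa.
Step 1 — Adiabatic: T₂/T₁ = (P₂/P₁)^((γ−1)/γ) ⇒ T₂ = 352×(3.89)^0.286 = 519 K; V₂ = 20.2 L.
ΔU = nCvΔT = 4.25×20.8×(519−352) = 14700 J.
Q = 0 for an adiabatic process, so W = −ΔU = -14700 J.
State after step 1: P = 908 kPa, V = 20.2 L, T = 519 K.
Step 2 — Isothermal: T stays 519 K; PV = const ⇒ V₂ = 2.63 L, P₂ = 6980 kPa.
ΔU = 0 (ideal gas, T constant).
W = nRT ln(V₂/V₁) = 4.25×8.314×519×ln(0.130) = -37400 J.
Q = ΔU + W = -37400 J.
Net over both steps: W = -52100 J, Q = -37400 J, ΔU = 14700 J.

-52100 J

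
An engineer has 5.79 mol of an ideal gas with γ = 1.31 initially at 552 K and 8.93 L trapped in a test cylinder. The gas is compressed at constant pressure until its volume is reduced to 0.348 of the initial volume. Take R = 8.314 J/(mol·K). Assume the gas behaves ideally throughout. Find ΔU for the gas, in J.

-55900 J

P₁ = nRT₁/V₁ = 5.79×8.314×552/8.93 = 2980 kPa.
Isobaric: P stays 2980 kPa; V/T = const ⇒ T₂ = 192 K, V₂ = 3.11 L.
For an ideal gas ΔU = nCvΔT with Cv = R/(γ−1) = 26.8 J/(mol·K).
ΔU = 5.79×26.8×(192−552) = -55900 J.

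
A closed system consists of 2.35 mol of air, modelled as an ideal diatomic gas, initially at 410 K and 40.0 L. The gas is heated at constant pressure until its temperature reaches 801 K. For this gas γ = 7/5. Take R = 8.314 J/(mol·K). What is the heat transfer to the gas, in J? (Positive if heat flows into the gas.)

P₁ = nRT₁/V₁ = 2.35×8.314×410/40.0 = 200 kPa.
Isobaric: P stays 200 kPa; V/T = const ⇒ T₂ = 801 K, V₂ = 78.1 L.
W = PΔV = 200×(78.1−40.0) kPa·L = 7640 J.
ΔU = nCvΔT = 2.35×20.8×(801−410) = 19100 J.
Q = ΔU + W = nCpΔT = 26700 J.

26700 J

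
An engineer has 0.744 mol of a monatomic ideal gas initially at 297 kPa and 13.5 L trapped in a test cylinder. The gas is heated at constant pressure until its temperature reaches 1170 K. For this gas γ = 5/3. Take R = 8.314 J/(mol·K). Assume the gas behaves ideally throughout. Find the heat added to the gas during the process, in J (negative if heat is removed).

T₁ = P₁V₁/(nR) = 297×13.5/(0.744×8.314) = 648 K.
Isobaric: P stays 297 kPa; V/T = const ⇒ T₂ = 1170 K, V₂ = 24.4 L.
W = PΔV = 297×(24.4−13.5) kPa·L = 3230 J.
ΔU = nCvΔT = 0.744×12.5×(1170−648) = 4840 J.
Q = ΔU + W = nCpΔT = 8070 J.

8070 J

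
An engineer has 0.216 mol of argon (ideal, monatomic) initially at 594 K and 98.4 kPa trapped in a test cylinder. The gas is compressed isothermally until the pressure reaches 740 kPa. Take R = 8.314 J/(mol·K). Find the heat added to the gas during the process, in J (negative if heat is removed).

V₁ = nRT₁/P₁ = 0.216×8.314×594/98.4 = 10.8 L.
Isothermal: T stays 594 K; PV = const ⇒ V₂ = 1.44 L, P₂ = 740 kPa.
ΔU = 0 (ideal gas, T constant).
W = nRT ln(V₂/V₁) = 0.216×8.314×594×ln(0.133) = -2150 J.
Q = ΔU + W = -2150 J.

-2150 J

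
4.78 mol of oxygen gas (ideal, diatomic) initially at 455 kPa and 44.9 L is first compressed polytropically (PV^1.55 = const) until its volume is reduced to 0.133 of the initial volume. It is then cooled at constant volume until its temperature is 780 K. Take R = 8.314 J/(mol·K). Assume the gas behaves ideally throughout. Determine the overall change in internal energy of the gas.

26400 J

T₁ = P₁V₁/(nR) = 455×44.9/(4.78×8.314) = 514 K.
Step 1 — Polytropic n=1.55: T₂ = T₁(V₁/V₂)^(n−1) = 514×(7.52)^0.55 = 1560 K; P₂ = P₁(V₁/V₂)^n = 10400 kPa.
W = (P₁V₁−P₂V₂)/(n−1) = (455×44.9−10400×5.97)/0.55 = -75500 J.
ΔU = nCvΔT = 4.78×20.8×(1560−514) = 104000 J.
Q = ΔU + W = 28300 J.
State after step 1: P = 10400 kPa, V = 5.97 L, T = 1560 K.
Step 2 — Isochoric: V stays 5.97 L; P/T = const ⇒ T₂ = 780 K, P₂ = 5190 kPa.
W = 0 (no volume change).
ΔU = nCvΔT = 4.78×20.8×(780−1560) = -77400 J.
Q = ΔU = -77400 J.
Net over both steps: W = -75500 J, Q = -49100 J, ΔU = 26400 J.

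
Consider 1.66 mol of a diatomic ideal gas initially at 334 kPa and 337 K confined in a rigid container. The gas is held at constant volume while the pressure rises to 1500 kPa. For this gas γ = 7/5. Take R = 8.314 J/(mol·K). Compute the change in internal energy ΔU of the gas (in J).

V₁ = nRT₁/P₁ = 1.66×8.314×337/334 = 13.9 L.
Isochoric: V stays 13.9 L; P/T = const ⇒ T₂ = 1510 K, P₂ = 1500 kPa.
For an ideal gas ΔU = nCvΔT with Cv = (5/2)R = 20.8 J/(mol·K).
ΔU = 1.66×20.8×(1510−337) = 40600 J.

40600 J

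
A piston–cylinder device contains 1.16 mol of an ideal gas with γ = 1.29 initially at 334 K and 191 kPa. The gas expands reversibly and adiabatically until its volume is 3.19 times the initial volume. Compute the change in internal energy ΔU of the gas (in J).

V₁ = nRT₁/P₁ = 1.16×8.314×334/191 = 16.9 L.
Adiabatic: TV^(γ−1) = const ⇒ T₂ = 334×(0.313)^0.290 = 239 K; PV^γ = const ⇒ P₂ = 42.8 kPa.
For an ideal gas ΔU = nCvΔT with Cv = R/(γ−1) = 28.7 J/(mol·K).
ΔU = 1.16×28.7×(239−334) = -3170 J.

-3170 J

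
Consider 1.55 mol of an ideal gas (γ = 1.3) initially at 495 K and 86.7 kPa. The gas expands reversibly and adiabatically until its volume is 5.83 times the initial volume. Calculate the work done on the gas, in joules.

-8730 J

V₁ = nRT₁/P₁ = 1.55×8.314×495/86.7 = 73.6 L.
Adiabatic: TV^(γ−1) = const ⇒ T₂ = 495×(0.172)^0.300 = 292 K; PV^γ = const ⇒ P₂ = 8.76 kPa.
ΔU = nCvΔT = 1.55×27.7×(292−495) = -8730 J.
Q = 0 for an adiabatic process, so W = −ΔU = 8730 J.
Work done on the gas = −W_by = -8730 J.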